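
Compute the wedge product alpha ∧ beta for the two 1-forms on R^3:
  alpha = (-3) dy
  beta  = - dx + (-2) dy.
alpha ∧ beta = (-3) dx ∧ dy

Distribute the wedge, using dx_i ∧ dx_j = -dx_j ∧ dx_i and dx_i ∧ dx_i = 0. For each pair (i, j) with i < j, the coefficient of dx_i ∧ dx_j in alpha ∧ beta is (alpha_i * beta_j - alpha_j * beta_i). Collecting: alpha ∧ beta = (-3) dx ∧ dy.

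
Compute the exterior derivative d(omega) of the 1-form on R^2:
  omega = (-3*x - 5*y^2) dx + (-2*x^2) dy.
d(omega) = (-4*x + 10*y) dx ∧ dy

For a 1-form omega = sum_i f_i dx_i, the exterior derivative is
  d(omega) = sum_{i < j} (∂f_j/∂x_i - ∂f_i/∂x_j) dx_i ∧ dx_j.
  coefficient of dx ∧ dy: ∂f_2/∂x - ∂f_1/∂y = ∂(-2*x^2)/∂x - ∂(-3*x - 5*y^2)/∂y = -4*x + 10*y
Assembling: d(omega) = (-4*x + 10*y) dx ∧ dy.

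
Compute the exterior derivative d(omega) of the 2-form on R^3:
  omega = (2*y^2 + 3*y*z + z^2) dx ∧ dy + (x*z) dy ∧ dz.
d(omega) = (3*y + 3*z) dx ∧ dy ∧ dz

For a 2-form omega = sum_{i<j} g_{ij} dx_i ∧ dx_j, the exterior derivative is
  d(omega) = sum_{i<j} d(g_{ij}) ∧ dx_i ∧ dx_j = sum_{i<j, k} (∂g_{ij}/∂x_k) dx_k ∧ dx_i ∧ dx_j.
Expand each term, using dx_k ∧ dx_i ∧ dx_j = sgn(permutation) dx_{(a)} ∧ dx_{(b)} ∧ dx_{(c)} with (a < b < c) sorted:
  d(2*y^2 + 3*y*z + z^2) includes (∂/∂z)(2*y^2 + 3*y*z + z^2) dz = (3*y + 2*z) dz, which multiplied by dx ∧ dy gives (3*y + 2*z) dx ∧ dy ∧ dz
  d(x*z) includes (∂/∂x)(x*z) dx = (z) dx, which multiplied by dy ∧ dz gives (z) dx ∧ dy ∧ dz
Collecting like 3-forms: d(omega) = (3*y + 3*z) dx ∧ dy ∧ dz.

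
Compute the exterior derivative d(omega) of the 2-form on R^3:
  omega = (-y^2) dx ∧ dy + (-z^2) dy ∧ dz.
d(omega) = 0

For a 2-form omega = sum_{i<j} g_{ij} dx_i ∧ dx_j, the exterior derivative is
  d(omega) = sum_{i<j} d(g_{ij}) ∧ dx_i ∧ dx_j = sum_{i<j, k} (∂g_{ij}/∂x_k) dx_k ∧ dx_i ∧ dx_j.
Expand each term, using dx_k ∧ dx_i ∧ dx_j = sgn(permutation) dx_{(a)} ∧ dx_{(b)} ∧ dx_{(c)} with (a < b < c) sorted:

Collecting like 3-forms: d(omega) = 0.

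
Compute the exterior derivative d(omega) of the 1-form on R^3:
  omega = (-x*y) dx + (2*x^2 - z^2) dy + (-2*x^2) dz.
d(omega) = (5*x) dx ∧ dy + (-4*x) dx ∧ dz + (2*z) dy ∧ dz

For a 1-form omega = sum_i f_i dx_i, the exterior derivative is
  d(omega) = sum_{i < j} (∂f_j/∂x_i - ∂f_i/∂x_j) dx_i ∧ dx_j.
  coefficient of dx ∧ dy: ∂f_2/∂x - ∂f_1/∂y = ∂(2*x^2 - z^2)/∂x - ∂(-x*y)/∂y = 5*x
  coefficient of dx ∧ dz: ∂f_3/∂x - ∂f_1/∂z = ∂(-2*x^2)/∂x - ∂(-x*y)/∂z = -4*x
  coefficient of dy ∧ dz: ∂f_3/∂y - ∂f_2/∂z = ∂(-2*x^2)/∂y - ∂(2*x^2 - z^2)/∂z = 2*z
Assembling: d(omega) = (5*x) dx ∧ dy + (-4*x) dx ∧ dz + (2*z) dy ∧ dz.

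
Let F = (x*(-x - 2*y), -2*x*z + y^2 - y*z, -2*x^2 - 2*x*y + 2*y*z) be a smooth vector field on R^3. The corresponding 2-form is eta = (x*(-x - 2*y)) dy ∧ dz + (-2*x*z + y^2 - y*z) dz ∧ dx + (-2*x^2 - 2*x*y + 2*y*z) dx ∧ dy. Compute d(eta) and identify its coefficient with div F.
d(eta) = (-2*x + 2*y - z) dx ∧ dy ∧ dz; div F = -2*x + 2*y - z

For a 2-form in R^3 of the form above, applying d gives a 3-form with coefficient ∂P/∂x + ∂Q/∂y + ∂R/∂z:
  ∂P/∂x = -2*x - 2*y
  ∂Q/∂y = 2*y - z
  ∂R/∂z = 2*y
Sum = -2*x + 2*y - z, which is exactly div F.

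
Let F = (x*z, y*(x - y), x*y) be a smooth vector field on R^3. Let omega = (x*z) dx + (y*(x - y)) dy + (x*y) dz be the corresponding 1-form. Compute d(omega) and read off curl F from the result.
d(omega) = (x) dy ∧ dz + (x - y) dz ∧ dx + (y) dx ∧ dy; curl F = (x, x - y, y)

d omega = sum_{i<j} (∂f_j/∂x_i - ∂f_i/∂x_j) dx_i ∧ dx_j. Under the identification (dy ∧ dz, dz ∧ dx, dx ∧ dy) ↔ (e_x, e_y, e_z), the coefficients are exactly the components of curl F. Compute:
  ∂R/∂y - ∂Q/∂z = (x) - (0) = x
  ∂P/∂z - ∂R/∂x = (x) - (y) = x - y
  ∂Q/∂x - ∂P/∂y = (y) - (0) = y.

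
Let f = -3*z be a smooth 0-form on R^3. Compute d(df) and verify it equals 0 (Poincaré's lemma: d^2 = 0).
d(df) = 0

Step 1: df = sum_i (∂f/∂x_i) dx_i = (0) dx + (0) dy + (-3) dz.
Step 2: Apply d again. Using the 1-form formula, the coefficient of dx ∧ dy in d(df) is ∂^2 f/∂x ∂y - ∂^2 f/∂y ∂x = (0) - (0) = 0 (equality of mixed partials for smooth f).
Similarly for dx ∧ dz and dy ∧ dz — all coefficients vanish. So d(df) = 0.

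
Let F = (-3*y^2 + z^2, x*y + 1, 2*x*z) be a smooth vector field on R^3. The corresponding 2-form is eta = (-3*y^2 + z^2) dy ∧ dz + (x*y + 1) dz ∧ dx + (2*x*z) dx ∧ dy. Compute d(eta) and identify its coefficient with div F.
d(eta) = (3*x) dx ∧ dy ∧ dz; div F = 3*x

For a 2-form in R^3 of the form above, applying d gives a 3-form with coefficient ∂P/∂x + ∂Q/∂y + ∂R/∂z:
  ∂P/∂x = 0
  ∂Q/∂y = x
  ∂R/∂z = 2*x
Sum = 3*x, which is exactly div F.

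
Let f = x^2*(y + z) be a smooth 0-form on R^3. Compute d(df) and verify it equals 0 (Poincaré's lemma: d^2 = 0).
d(df) = 0

Step 1: df = sum_i (∂f/∂x_i) dx_i = (2*x*(y + z)) dx + (x^2) dy + (x^2) dz.
Step 2: Apply d again. Using the 1-form formula, the coefficient of dx ∧ dy in d(df) is ∂^2 f/∂x ∂y - ∂^2 f/∂y ∂x = (2*x) - (2*x) = 0 (equality of mixed partials for smooth f).
Similarly for dx ∧ dz and dy ∧ dz — all coefficients vanish. So d(df) = 0.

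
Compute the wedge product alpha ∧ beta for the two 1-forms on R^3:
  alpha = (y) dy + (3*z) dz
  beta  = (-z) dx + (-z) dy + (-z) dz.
alpha ∧ beta = (y*z) dx ∧ dy + (z*(-y + 3*z)) dy ∧ dz + (3*z^2) dx ∧ dz

Distribute the wedge, using dx_i ∧ dx_j = -dx_j ∧ dx_i and dx_i ∧ dx_i = 0. For each pair (i, j) with i < j, the coefficient of dx_i ∧ dx_j in alpha ∧ beta is (alpha_i * beta_j - alpha_j * beta_i). Collecting: alpha ∧ beta = (y*z) dx ∧ dy + (z*(-y + 3*z)) dy ∧ dz + (3*z^2) dx ∧ dz.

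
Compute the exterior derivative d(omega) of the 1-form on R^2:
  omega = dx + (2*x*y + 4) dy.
d(omega) = (2*y) dx ∧ dy

For a 1-form omega = sum_i f_i dx_i, the exterior derivative is
  d(omega) = sum_{i < j} (∂f_j/∂x_i - ∂f_i/∂x_j) dx_i ∧ dx_j.
  coefficient of dx ∧ dy: ∂f_2/∂x - ∂f_1/∂y = ∂(2*x*y + 4)/∂x - ∂(1)/∂y = 2*y
Assembling: d(omega) = (2*y) dx ∧ dy.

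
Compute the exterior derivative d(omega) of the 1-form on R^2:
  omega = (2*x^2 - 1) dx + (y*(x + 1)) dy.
d(omega) = (y) dx ∧ dy

For a 1-form omega = sum_i f_i dx_i, the exterior derivative is
  d(omega) = sum_{i < j} (∂f_j/∂x_i - ∂f_i/∂x_j) dx_i ∧ dx_j.
  coefficient of dx ∧ dy: ∂f_2/∂x - ∂f_1/∂y = ∂(y*(x + 1))/∂x - ∂(2*x^2 - 1)/∂y = y
Assembling: d(omega) = (y) dx ∧ dy.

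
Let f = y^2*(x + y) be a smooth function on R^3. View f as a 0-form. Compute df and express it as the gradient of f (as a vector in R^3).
df = (y^2) dx + (y*(2*x + 3*y)) dy + (0) dz; grad f = (y^2, y*(2*x + 3*y), 0)

For a 0-form f, d f = (∂f/∂x) dx + (∂f/∂y) dy + (∂f/∂z) dz. The components of the vector representation are exactly the entries of grad f in Cartesian coordinates:
  ∂f/∂x = y^2
  ∂f/∂y = y*(2*x + 3*y)
  ∂f/∂z = 0.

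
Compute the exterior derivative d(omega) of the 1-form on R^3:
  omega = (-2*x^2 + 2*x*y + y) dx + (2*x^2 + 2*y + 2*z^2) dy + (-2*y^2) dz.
d(omega) = (2*x - 1) dx ∧ dy + (-4*y - 4*z) dy ∧ dz

For a 1-form omega = sum_i f_i dx_i, the exterior derivative is
  d(omega) = sum_{i < j} (∂f_j/∂x_i - ∂f_i/∂x_j) dx_i ∧ dx_j.
  coefficient of dx ∧ dy: ∂f_2/∂x - ∂f_1/∂y = ∂(2*x^2 + 2*y + 2*z^2)/∂x - ∂(-2*x^2 + 2*x*y + y)/∂y = 2*x - 1
  coefficient of dy ∧ dz: ∂f_3/∂y - ∂f_2/∂z = ∂(-2*y^2)/∂y - ∂(2*x^2 + 2*y + 2*z^2)/∂z = -4*y - 4*z
Assembling: d(omega) = (2*x - 1) dx ∧ dy + (-4*y - 4*z) dy ∧ dz.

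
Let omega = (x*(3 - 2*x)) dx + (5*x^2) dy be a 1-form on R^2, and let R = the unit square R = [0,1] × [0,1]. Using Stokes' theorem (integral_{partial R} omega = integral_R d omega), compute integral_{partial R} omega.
integral_(partial R) omega = 5

Stokes: integral_partial_R omega = integral_R d omega with d omega = (∂Q/∂x - ∂P/∂y) dx ∧ dy.
  ∂Q/∂x = 10*x
  ∂P/∂y = 0
  integrand = ∂Q/∂x - ∂P/∂y = 10*x.
Integrating over R: integral_0^1 integral_0^1 (10*x) dx dy = 5.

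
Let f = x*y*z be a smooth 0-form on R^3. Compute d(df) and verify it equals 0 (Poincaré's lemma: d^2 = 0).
d(df) = 0

Step 1: df = sum_i (∂f/∂x_i) dx_i = (y*z) dx + (x*z) dy + (x*y) dz.
Step 2: Apply d again. Using the 1-form formula, the coefficient of dx ∧ dy in d(df) is ∂^2 f/∂x ∂y - ∂^2 f/∂y ∂x = (z) - (z) = 0 (equality of mixed partials for smooth f).
Similarly for dx ∧ dz and dy ∧ dz — all coefficients vanish. So d(df) = 0.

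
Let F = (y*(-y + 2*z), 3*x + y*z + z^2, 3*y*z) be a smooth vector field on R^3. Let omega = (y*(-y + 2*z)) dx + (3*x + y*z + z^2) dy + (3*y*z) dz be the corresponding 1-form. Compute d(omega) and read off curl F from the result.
d(omega) = (-y + z) dy ∧ dz + (2*y) dz ∧ dx + (2*y - 2*z + 3) dx ∧ dy; curl F = (-y + z, 2*y, 2*y - 2*z + 3)

d omega = sum_{i<j} (∂f_j/∂x_i - ∂f_i/∂x_j) dx_i ∧ dx_j. Under the identification (dy ∧ dz, dz ∧ dx, dx ∧ dy) ↔ (e_x, e_y, e_z), the coefficients are exactly the components of curl F. Compute:
  ∂R/∂y - ∂Q/∂z = (3*z) - (y + 2*z) = -y + z
  ∂P/∂z - ∂R/∂x = (2*y) - (0) = 2*y
  ∂Q/∂x - ∂P/∂y = (3) - (-2*y + 2*z) = 2*y - 2*z + 3.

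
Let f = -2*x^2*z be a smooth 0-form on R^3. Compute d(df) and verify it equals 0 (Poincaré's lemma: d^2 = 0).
d(df) = 0

Step 1: df = sum_i (∂f/∂x_i) dx_i = (-4*x*z) dx + (0) dy + (-2*x^2) dz.
Step 2: Apply d again. Using the 1-form formula, the coefficient of dx ∧ dy in d(df) is ∂^2 f/∂x ∂y - ∂^2 f/∂y ∂x = (0) - (0) = 0 (equality of mixed partials for smooth f).
Similarly for dx ∧ dz and dy ∧ dz — all coefficients vanish. So d(df) = 0.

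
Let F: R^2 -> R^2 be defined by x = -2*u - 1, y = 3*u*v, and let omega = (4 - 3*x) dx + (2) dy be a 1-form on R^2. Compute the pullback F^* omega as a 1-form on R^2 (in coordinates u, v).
F^* omega = (-12*u + 6*v - 14) du + (6*u) dv

Using F^*(f dg) = (f ∘ F) d(g ∘ F), substitute each coordinate x_i by F_i(u, v) in f_i, and replace dx_i by d F_i = (∂F_i/∂u) du + (∂F_i/∂v) dv.
  For the x component: f_1(F) = 6*u + 7; d F_1 = (-2) du + (0) dv
  For the y component: f_2(F) = 2; d F_2 = (3*v) du + (3*u) dv
Combining and collecting du, dv coefficients:
  coeff of du: -12*u + 6*v - 14
  coeff of dv: 6*u
F^* omega = (-12*u + 6*v - 14) du + (6*u) dv.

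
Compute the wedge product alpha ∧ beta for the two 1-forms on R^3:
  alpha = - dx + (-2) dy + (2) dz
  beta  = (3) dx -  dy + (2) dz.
alpha ∧ beta = (7) dx ∧ dy + (-8) dx ∧ dz + (-2) dy ∧ dz

Distribute the wedge, using dx_i ∧ dx_j = -dx_j ∧ dx_i and dx_i ∧ dx_i = 0. For each pair (i, j) with i < j, the coefficient of dx_i ∧ dx_j in alpha ∧ beta is (alpha_i * beta_j - alpha_j * beta_i). Collecting: alpha ∧ beta = (7) dx ∧ dy + (-8) dx ∧ dz + (-2) dy ∧ dz.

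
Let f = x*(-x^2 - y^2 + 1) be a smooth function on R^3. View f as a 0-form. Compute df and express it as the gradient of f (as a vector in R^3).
df = (-3*x^2 - y^2 + 1) dx + (-2*x*y) dy + (0) dz; grad f = (-3*x^2 - y^2 + 1, -2*x*y, 0)

For a 0-form f, d f = (∂f/∂x) dx + (∂f/∂y) dy + (∂f/∂z) dz. The components of the vector representation are exactly the entries of grad f in Cartesian coordinates:
  ∂f/∂x = -3*x^2 - y^2 + 1
  ∂f/∂y = -2*x*y
  ∂f/∂z = 0.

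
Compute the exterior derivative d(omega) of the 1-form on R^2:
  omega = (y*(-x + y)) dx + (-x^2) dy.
d(omega) = (-x - 2*y) dx ∧ dy

For a 1-form omega = sum_i f_i dx_i, the exterior derivative is
  d(omega) = sum_{i < j} (∂f_j/∂x_i - ∂f_i/∂x_j) dx_i ∧ dx_j.
  coefficient of dx ∧ dy: ∂f_2/∂x - ∂f_1/∂y = ∂(-x^2)/∂x - ∂(y*(-x + y))/∂y = -x - 2*y
Assembling: d(omega) = (-x - 2*y) dx ∧ dy.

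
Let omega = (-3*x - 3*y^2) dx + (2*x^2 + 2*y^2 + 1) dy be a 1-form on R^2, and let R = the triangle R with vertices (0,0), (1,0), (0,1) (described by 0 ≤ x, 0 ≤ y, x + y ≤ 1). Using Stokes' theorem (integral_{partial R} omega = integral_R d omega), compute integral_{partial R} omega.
integral_(partial R) omega = 5/3

Stokes: integral_partial_R omega = integral_R d omega with d omega = (∂Q/∂x - ∂P/∂y) dx ∧ dy.
  ∂Q/∂x = 4*x
  ∂P/∂y = -6*y
  integrand = ∂Q/∂x - ∂P/∂y = 4*x + 6*y.
Integrating over R: integral_0^1 integral_0^{1-x} (4*x + 6*y) dy dx = 5/3.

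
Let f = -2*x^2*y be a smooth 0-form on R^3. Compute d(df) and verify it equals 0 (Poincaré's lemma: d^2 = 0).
d(df) = 0

Step 1: df = sum_i (∂f/∂x_i) dx_i = (-4*x*y) dx + (-2*x^2) dy + (0) dz.
Step 2: Apply d again. Using the 1-form formula, the coefficient of dx ∧ dy in d(df) is ∂^2 f/∂x ∂y - ∂^2 f/∂y ∂x = (-4*x) - (-4*x) = 0 (equality of mixed partials for smooth f).
Similarly for dx ∧ dz and dy ∧ dz — all coefficients vanish. So d(df) = 0.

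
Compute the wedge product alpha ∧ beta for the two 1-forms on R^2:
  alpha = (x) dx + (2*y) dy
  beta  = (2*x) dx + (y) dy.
alpha ∧ beta = (-3*x*y) dx ∧ dy

Distribute the wedge, using dx_i ∧ dx_j = -dx_j ∧ dx_i and dx_i ∧ dx_i = 0. For each pair (i, j) with i < j, the coefficient of dx_i ∧ dx_j in alpha ∧ beta is (alpha_i * beta_j - alpha_j * beta_i). Collecting: alpha ∧ beta = (-3*x*y) dx ∧ dy.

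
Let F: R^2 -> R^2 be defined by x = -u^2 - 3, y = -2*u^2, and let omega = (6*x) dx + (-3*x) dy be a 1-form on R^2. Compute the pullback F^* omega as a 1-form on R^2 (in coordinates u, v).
F^* omega = 0

Using F^*(f dg) = (f ∘ F) d(g ∘ F), substitute each coordinate x_i by F_i(u, v) in f_i, and replace dx_i by d F_i = (∂F_i/∂u) du + (∂F_i/∂v) dv.
  For the x component: f_1(F) = -6*u^2 - 18; d F_1 = (-2*u) du + (0) dv
  For the y component: f_2(F) = 3*u^2 + 9; d F_2 = (-4*u) du + (0) dv
Combining and collecting du, dv coefficients:
  coeff of du: 0
  coeff of dv: 0
F^* omega = 0.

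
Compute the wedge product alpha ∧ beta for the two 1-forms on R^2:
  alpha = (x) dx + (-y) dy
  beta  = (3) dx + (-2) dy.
alpha ∧ beta = (-2*x + 3*y) dx ∧ dy

Distribute the wedge, using dx_i ∧ dx_j = -dx_j ∧ dx_i and dx_i ∧ dx_i = 0. For each pair (i, j) with i < j, the coefficient of dx_i ∧ dx_j in alpha ∧ beta is (alpha_i * beta_j - alpha_j * beta_i). Collecting: alpha ∧ beta = (-2*x + 3*y) dx ∧ dy.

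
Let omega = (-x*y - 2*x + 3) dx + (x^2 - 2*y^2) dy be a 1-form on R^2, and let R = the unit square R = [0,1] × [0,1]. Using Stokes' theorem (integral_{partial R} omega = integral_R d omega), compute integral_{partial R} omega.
integral_(partial R) omega = 3/2

Stokes: integral_partial_R omega = integral_R d omega with d omega = (∂Q/∂x - ∂P/∂y) dx ∧ dy.
  ∂Q/∂x = 2*x
  ∂P/∂y = -x
  integrand = ∂Q/∂x - ∂P/∂y = 3*x.
Integrating over R: integral_0^1 integral_0^1 (3*x) dx dy = 3/2.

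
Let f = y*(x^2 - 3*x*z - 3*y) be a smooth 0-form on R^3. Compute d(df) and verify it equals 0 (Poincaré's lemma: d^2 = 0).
d(df) = 0

Step 1: df = sum_i (∂f/∂x_i) dx_i = (y*(2*x - 3*z)) dx + (x^2 - 3*x*z - 6*y) dy + (-3*x*y) dz.
Step 2: Apply d again. Using the 1-form formula, the coefficient of dx ∧ dy in d(df) is ∂^2 f/∂x ∂y - ∂^2 f/∂y ∂x = (2*x - 3*z) - (2*x - 3*z) = 0 (equality of mixed partials for smooth f).
Similarly for dx ∧ dz and dy ∧ dz — all coefficients vanish. So d(df) = 0.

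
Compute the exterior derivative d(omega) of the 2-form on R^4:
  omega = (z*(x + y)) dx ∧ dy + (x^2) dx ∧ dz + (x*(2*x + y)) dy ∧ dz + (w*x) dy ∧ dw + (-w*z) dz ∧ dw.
d(omega) = (5*x + 2*y) dx ∧ dy ∧ dz + (w) dx ∧ dy ∧ dw

For a 2-form omega = sum_{i<j} g_{ij} dx_i ∧ dx_j, the exterior derivative is
  d(omega) = sum_{i<j} d(g_{ij}) ∧ dx_i ∧ dx_j = sum_{i<j, k} (∂g_{ij}/∂x_k) dx_k ∧ dx_i ∧ dx_j.
Expand each term, using dx_k ∧ dx_i ∧ dx_j = sgn(permutation) dx_{(a)} ∧ dx_{(b)} ∧ dx_{(c)} with (a < b < c) sorted:
  d(z*(x + y)) includes (∂/∂z)(z*(x + y)) dz = (x + y) dz, which multiplied by dx ∧ dy gives (x + y) dx ∧ dy ∧ dz
  d(x*(2*x + y)) includes (∂/∂x)(x*(2*x + y)) dx = (4*x + y) dx, which multiplied by dy ∧ dz gives (4*x + y) dx ∧ dy ∧ dz
  d(w*x) includes (∂/∂x)(w*x) dx = (w) dx, which multiplied by dy ∧ dw gives (w) dx ∧ dy ∧ dw
Collecting like 3-forms: d(omega) = (5*x + 2*y) dx ∧ dy ∧ dz + (w) dx ∧ dy ∧ dw.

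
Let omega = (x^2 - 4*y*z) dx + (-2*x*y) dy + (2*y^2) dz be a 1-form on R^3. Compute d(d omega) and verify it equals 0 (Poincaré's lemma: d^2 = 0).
d(d omega) = 0

Step 1: d omega = sum_{i<j} (∂f_j/∂x_i - ∂f_i/∂x_j) dx_i ∧ dx_j:
  coeff of dx ∧ dy: -2*y + 4*z
  coeff of dx ∧ dz: 4*y
  coeff of dy ∧ dz: 4*y
Step 2: Apply d again to each 2-form coefficient. The only possible 3-form in R^3 is dx ∧ dy ∧ dz, with coefficient
  ∂(coeff of dy∧dz)/∂x - ∂(coeff of dx∧dz)/∂y + ∂(coeff of dx∧dy)/∂z
  = ∂/∂x (4*y) - ∂/∂y (4*y) + ∂/∂z (-2*y + 4*z).
Each of these terms simplifies to sums of mixed partials that cancel in pairs. The result is 0 (by equality of mixed partials for smooth functions — Schwarz / Clairaut).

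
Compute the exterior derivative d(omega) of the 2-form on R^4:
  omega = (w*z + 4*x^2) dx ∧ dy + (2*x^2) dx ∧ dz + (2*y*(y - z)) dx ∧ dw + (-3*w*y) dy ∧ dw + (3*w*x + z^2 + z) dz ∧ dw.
d(omega) = (w) dx ∧ dy ∧ dz + (-4*y + 3*z) dx ∧ dy ∧ dw + (3*w + 2*y) dx ∧ dz ∧ dw

For a 2-form omega = sum_{i<j} g_{ij} dx_i ∧ dx_j, the exterior derivative is
  d(omega) = sum_{i<j} d(g_{ij}) ∧ dx_i ∧ dx_j = sum_{i<j, k} (∂g_{ij}/∂x_k) dx_k ∧ dx_i ∧ dx_j.
Expand each term, using dx_k ∧ dx_i ∧ dx_j = sgn(permutation) dx_{(a)} ∧ dx_{(b)} ∧ dx_{(c)} with (a < b < c) sorted:
  d(w*z + 4*x^2) includes (∂/∂z)(w*z + 4*x^2) dz = (w) dz, which multiplied by dx ∧ dy gives (w) dx ∧ dy ∧ dz
  d(w*z + 4*x^2) includes (∂/∂w)(w*z + 4*x^2) dw = (z) dw, which multiplied by dx ∧ dy gives (z) dx ∧ dy ∧ dw
  d(2*y*(y - z)) includes (∂/∂y)(2*y*(y - z)) dy = (4*y - 2*z) dy, which multiplied by dx ∧ dw gives (-4*y + 2*z) dx ∧ dy ∧ dw
  d(2*y*(y - z)) includes (∂/∂z)(2*y*(y - z)) dz = (-2*y) dz, which multiplied by dx ∧ dw gives (2*y) dx ∧ dz ∧ dw
  d(3*w*x + z^2 + z) includes (∂/∂x)(3*w*x + z^2 + z) dx = (3*w) dx, which multiplied by dz ∧ dw gives (3*w) dx ∧ dz ∧ dw
Collecting like 3-forms: d(omega) = (w) dx ∧ dy ∧ dz + (-4*y + 3*z) dx ∧ dy ∧ dw + (3*w + 2*y) dx ∧ dz ∧ dw.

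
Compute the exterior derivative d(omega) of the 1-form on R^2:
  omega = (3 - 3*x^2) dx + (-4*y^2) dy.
d(omega) = 0

For a 1-form omega = sum_i f_i dx_i, the exterior derivative is
  d(omega) = sum_{i < j} (∂f_j/∂x_i - ∂f_i/∂x_j) dx_i ∧ dx_j.

Assembling: d(omega) = 0.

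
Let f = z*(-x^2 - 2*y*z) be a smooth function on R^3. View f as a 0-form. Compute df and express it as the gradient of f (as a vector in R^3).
df = (-2*x*z) dx + (-2*z^2) dy + (-x^2 - 4*y*z) dz; grad f = (-2*x*z, -2*z^2, -x^2 - 4*y*z)

For a 0-form f, d f = (∂f/∂x) dx + (∂f/∂y) dy + (∂f/∂z) dz. The components of the vector representation are exactly the entries of grad f in Cartesian coordinates:
  ∂f/∂x = -2*x*z
  ∂f/∂y = -2*z^2
  ∂f/∂z = -x^2 - 4*y*z.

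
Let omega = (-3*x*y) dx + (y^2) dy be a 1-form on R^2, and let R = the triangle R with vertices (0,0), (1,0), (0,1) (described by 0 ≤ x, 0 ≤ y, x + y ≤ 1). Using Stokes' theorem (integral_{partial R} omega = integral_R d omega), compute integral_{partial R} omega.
integral_(partial R) omega = 1/2

Stokes: integral_partial_R omega = integral_R d omega with d omega = (∂Q/∂x - ∂P/∂y) dx ∧ dy.
  ∂Q/∂x = 0
  ∂P/∂y = -3*x
  integrand = ∂Q/∂x - ∂P/∂y = 3*x.
Integrating over R: integral_0^1 integral_0^{1-x} (3*x) dy dx = 1/2.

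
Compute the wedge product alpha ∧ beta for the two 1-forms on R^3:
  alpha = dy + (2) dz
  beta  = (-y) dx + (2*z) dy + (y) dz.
alpha ∧ beta = (y) dx ∧ dy + (y - 4*z) dy ∧ dz + (2*y) dx ∧ dz

Distribute the wedge, using dx_i ∧ dx_j = -dx_j ∧ dx_i and dx_i ∧ dx_i = 0. For each pair (i, j) with i < j, the coefficient of dx_i ∧ dx_j in alpha ∧ beta is (alpha_i * beta_j - alpha_j * beta_i). Collecting: alpha ∧ beta = (y) dx ∧ dy + (y - 4*z) dy ∧ dz + (2*y) dx ∧ dz.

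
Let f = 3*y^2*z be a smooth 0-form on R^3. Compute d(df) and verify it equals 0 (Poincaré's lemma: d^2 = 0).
d(df) = 0

Step 1: df = sum_i (∂f/∂x_i) dx_i = (0) dx + (6*y*z) dy + (3*y^2) dz.
Step 2: Apply d again. Using the 1-form formula, the coefficient of dx ∧ dy in d(df) is ∂^2 f/∂x ∂y - ∂^2 f/∂y ∂x = (0) - (0) = 0 (equality of mixed partials for smooth f).
Similarly for dx ∧ dz and dy ∧ dz — all coefficients vanish. So d(df) = 0.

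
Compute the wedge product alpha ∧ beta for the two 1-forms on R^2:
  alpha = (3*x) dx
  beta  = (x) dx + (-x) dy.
alpha ∧ beta = (-3*x^2) dx ∧ dy

Distribute the wedge, using dx_i ∧ dx_j = -dx_j ∧ dx_i and dx_i ∧ dx_i = 0. For each pair (i, j) with i < j, the coefficient of dx_i ∧ dx_j in alpha ∧ beta is (alpha_i * beta_j - alpha_j * beta_i). Collecting: alpha ∧ beta = (-3*x^2) dx ∧ dy.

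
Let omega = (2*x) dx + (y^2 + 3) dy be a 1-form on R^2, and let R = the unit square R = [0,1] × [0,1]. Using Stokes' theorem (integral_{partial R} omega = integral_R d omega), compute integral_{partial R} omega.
integral_(partial R) omega = 0

Stokes: integral_partial_R omega = integral_R d omega with d omega = (∂Q/∂x - ∂P/∂y) dx ∧ dy.
  ∂Q/∂x = 0
  ∂P/∂y = 0
  integrand = ∂Q/∂x - ∂P/∂y = 0.
Integrating over R: integral_0^1 integral_0^1 (0) dx dy = 0.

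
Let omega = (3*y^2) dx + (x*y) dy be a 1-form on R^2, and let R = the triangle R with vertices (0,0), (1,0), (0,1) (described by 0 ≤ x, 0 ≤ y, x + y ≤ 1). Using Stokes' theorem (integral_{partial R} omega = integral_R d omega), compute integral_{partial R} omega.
integral_(partial R) omega = -5/6

Stokes: integral_partial_R omega = integral_R d omega with d omega = (∂Q/∂x - ∂P/∂y) dx ∧ dy.
  ∂Q/∂x = y
  ∂P/∂y = 6*y
  integrand = ∂Q/∂x - ∂P/∂y = -5*y.
Integrating over R: integral_0^1 integral_0^{1-x} (-5*y) dy dx = -5/6.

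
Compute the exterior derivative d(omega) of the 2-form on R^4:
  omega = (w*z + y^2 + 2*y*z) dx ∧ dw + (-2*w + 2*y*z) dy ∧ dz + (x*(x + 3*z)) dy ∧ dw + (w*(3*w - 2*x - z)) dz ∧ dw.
d(omega) = (2*x - 2*y + z) dx ∧ dy ∧ dw + (-3*w - 2*y) dx ∧ dz ∧ dw + (-3*x - 2) dy ∧ dz ∧ dw

For a 2-form omega = sum_{i<j} g_{ij} dx_i ∧ dx_j, the exterior derivative is
  d(omega) = sum_{i<j} d(g_{ij}) ∧ dx_i ∧ dx_j = sum_{i<j, k} (∂g_{ij}/∂x_k) dx_k ∧ dx_i ∧ dx_j.
Expand each term, using dx_k ∧ dx_i ∧ dx_j = sgn(permutation) dx_{(a)} ∧ dx_{(b)} ∧ dx_{(c)} with (a < b < c) sorted:
  d(w*z + y^2 + 2*y*z) includes (∂/∂y)(w*z + y^2 + 2*y*z) dy = (2*y + 2*z) dy, which multiplied by dx ∧ dw gives (-2*y - 2*z) dx ∧ dy ∧ dw
  d(w*z + y^2 + 2*y*z) includes (∂/∂z)(w*z + y^2 + 2*y*z) dz = (w + 2*y) dz, which multiplied by dx ∧ dw gives (-w - 2*y) dx ∧ dz ∧ dw
  d(-2*w + 2*y*z) includes (∂/∂w)(-2*w + 2*y*z) dw = (-2) dw, which multiplied by dy ∧ dz gives (-2) dy ∧ dz ∧ dw
  d(x*(x + 3*z)) includes (∂/∂x)(x*(x + 3*z)) dx = (2*x + 3*z) dx, which multiplied by dy ∧ dw gives (2*x + 3*z) dx ∧ dy ∧ dw
  d(x*(x + 3*z)) includes (∂/∂z)(x*(x + 3*z)) dz = (3*x) dz, which multiplied by dy ∧ dw gives (-3*x) dy ∧ dz ∧ dw
  d(w*(3*w - 2*x - z)) includes (∂/∂x)(w*(3*w - 2*x - z)) dx = (-2*w) dx, which multiplied by dz ∧ dw gives (-2*w) dx ∧ dz ∧ dw
Collecting like 3-forms: d(omega) = (2*x - 2*y + z) dx ∧ dy ∧ dw + (-3*w - 2*y) dx ∧ dz ∧ dw + (-3*x - 2) dy ∧ dz ∧ dw.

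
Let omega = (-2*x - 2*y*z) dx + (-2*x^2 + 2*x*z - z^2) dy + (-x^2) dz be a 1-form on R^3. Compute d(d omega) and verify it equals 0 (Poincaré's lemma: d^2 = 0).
d(d omega) = 0

Step 1: d omega = sum_{i<j} (∂f_j/∂x_i - ∂f_i/∂x_j) dx_i ∧ dx_j:
  coeff of dx ∧ dy: -4*x + 4*z
  coeff of dx ∧ dz: -2*x + 2*y
  coeff of dy ∧ dz: -2*x + 2*z
Step 2: Apply d again to each 2-form coefficient. The only possible 3-form in R^3 is dx ∧ dy ∧ dz, with coefficient
  ∂(coeff of dy∧dz)/∂x - ∂(coeff of dx∧dz)/∂y + ∂(coeff of dx∧dy)/∂z
  = ∂/∂x (-2*x + 2*z) - ∂/∂y (-2*x + 2*y) + ∂/∂z (-4*x + 4*z).
Each of these terms simplifies to sums of mixed partials that cancel in pairs. The result is 0 (by equality of mixed partials for smooth functions — Schwarz / Clairaut).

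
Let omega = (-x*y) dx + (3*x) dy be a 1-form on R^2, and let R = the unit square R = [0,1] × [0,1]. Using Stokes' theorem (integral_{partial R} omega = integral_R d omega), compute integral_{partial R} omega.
integral_(partial R) omega = 7/2

Stokes: integral_partial_R omega = integral_R d omega with d omega = (∂Q/∂x - ∂P/∂y) dx ∧ dy.
  ∂Q/∂x = 3
  ∂P/∂y = -x
  integrand = ∂Q/∂x - ∂P/∂y = x + 3.
Integrating over R: integral_0^1 integral_0^1 (x + 3) dx dy = 7/2.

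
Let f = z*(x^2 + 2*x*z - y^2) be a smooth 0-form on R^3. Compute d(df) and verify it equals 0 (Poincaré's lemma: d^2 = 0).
d(df) = 0

Step 1: df = sum_i (∂f/∂x_i) dx_i = (2*z*(x + z)) dx + (-2*y*z) dy + (x^2 + 4*x*z - y^2) dz.
Step 2: Apply d again. Using the 1-form formula, the coefficient of dx ∧ dy in d(df) is ∂^2 f/∂x ∂y - ∂^2 f/∂y ∂x = (0) - (0) = 0 (equality of mixed partials for smooth f).
Similarly for dx ∧ dz and dy ∧ dz — all coefficients vanish. So d(df) = 0.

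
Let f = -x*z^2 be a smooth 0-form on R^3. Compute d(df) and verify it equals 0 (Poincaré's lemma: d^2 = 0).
d(df) = 0

Step 1: df = sum_i (∂f/∂x_i) dx_i = (-z^2) dx + (0) dy + (-2*x*z) dz.
Step 2: Apply d again. Using the 1-form formula, the coefficient of dx ∧ dy in d(df) is ∂^2 f/∂x ∂y - ∂^2 f/∂y ∂x = (0) - (0) = 0 (equality of mixed partials for smooth f).
Similarly for dx ∧ dz and dy ∧ dz — all coefficients vanish. So d(df) = 0.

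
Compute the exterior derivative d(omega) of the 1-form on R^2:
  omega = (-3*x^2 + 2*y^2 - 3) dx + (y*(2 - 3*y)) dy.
d(omega) = (-4*y) dx ∧ dy

For a 1-form omega = sum_i f_i dx_i, the exterior derivative is
  d(omega) = sum_{i < j} (∂f_j/∂x_i - ∂f_i/∂x_j) dx_i ∧ dx_j.
  coefficient of dx ∧ dy: ∂f_2/∂x - ∂f_1/∂y = ∂(y*(2 - 3*y))/∂x - ∂(-3*x^2 + 2*y^2 - 3)/∂y = -4*y
Assembling: d(omega) = (-4*y) dx ∧ dy.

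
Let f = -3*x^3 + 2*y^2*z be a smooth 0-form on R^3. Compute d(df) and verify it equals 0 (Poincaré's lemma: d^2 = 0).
d(df) = 0

Step 1: df = sum_i (∂f/∂x_i) dx_i = (-9*x^2) dx + (4*y*z) dy + (2*y^2) dz.
Step 2: Apply d again. Using the 1-form formula, the coefficient of dx ∧ dy in d(df) is ∂^2 f/∂x ∂y - ∂^2 f/∂y ∂x = (0) - (0) = 0 (equality of mixed partials for smooth f).
Similarly for dx ∧ dz and dy ∧ dz — all coefficients vanish. So d(df) = 0.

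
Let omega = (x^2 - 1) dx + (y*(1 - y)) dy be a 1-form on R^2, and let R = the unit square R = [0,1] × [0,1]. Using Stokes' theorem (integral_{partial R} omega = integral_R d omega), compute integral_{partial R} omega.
integral_(partial R) omega = 0

Stokes: integral_partial_R omega = integral_R d omega with d omega = (∂Q/∂x - ∂P/∂y) dx ∧ dy.
  ∂Q/∂x = 0
  ∂P/∂y = 0
  integrand = ∂Q/∂x - ∂P/∂y = 0.
Integrating over R: integral_0^1 integral_0^1 (0) dx dy = 0.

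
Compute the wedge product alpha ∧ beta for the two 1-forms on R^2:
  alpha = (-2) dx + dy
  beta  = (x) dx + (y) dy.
alpha ∧ beta = (-x - 2*y) dx ∧ dy

Distribute the wedge, using dx_i ∧ dx_j = -dx_j ∧ dx_i and dx_i ∧ dx_i = 0. For each pair (i, j) with i < j, the coefficient of dx_i ∧ dx_j in alpha ∧ beta is (alpha_i * beta_j - alpha_j * beta_i). Collecting: alpha ∧ beta = (-x - 2*y) dx ∧ dy.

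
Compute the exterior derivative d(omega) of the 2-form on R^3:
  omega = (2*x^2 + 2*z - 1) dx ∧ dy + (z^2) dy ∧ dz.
d(omega) = (2) dx ∧ dy ∧ dz

For a 2-form omega = sum_{i<j} g_{ij} dx_i ∧ dx_j, the exterior derivative is
  d(omega) = sum_{i<j} d(g_{ij}) ∧ dx_i ∧ dx_j = sum_{i<j, k} (∂g_{ij}/∂x_k) dx_k ∧ dx_i ∧ dx_j.
Expand each term, using dx_k ∧ dx_i ∧ dx_j = sgn(permutation) dx_{(a)} ∧ dx_{(b)} ∧ dx_{(c)} with (a < b < c) sorted:
  d(2*x^2 + 2*z - 1) includes (∂/∂z)(2*x^2 + 2*z - 1) dz = (2) dz, which multiplied by dx ∧ dy gives (2) dx ∧ dy ∧ dz
Collecting like 3-forms: d(omega) = (2) dx ∧ dy ∧ dz.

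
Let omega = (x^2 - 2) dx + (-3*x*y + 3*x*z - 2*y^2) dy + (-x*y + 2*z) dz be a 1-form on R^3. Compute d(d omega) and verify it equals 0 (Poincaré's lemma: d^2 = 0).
d(d omega) = 0

Step 1: d omega = sum_{i<j} (∂f_j/∂x_i - ∂f_i/∂x_j) dx_i ∧ dx_j:
  coeff of dx ∧ dy: -3*y + 3*z
  coeff of dx ∧ dz: -y
  coeff of dy ∧ dz: -4*x
Step 2: Apply d again to each 2-form coefficient. The only possible 3-form in R^3 is dx ∧ dy ∧ dz, with coefficient
  ∂(coeff of dy∧dz)/∂x - ∂(coeff of dx∧dz)/∂y + ∂(coeff of dx∧dy)/∂z
  = ∂/∂x (-4*x) - ∂/∂y (-y) + ∂/∂z (-3*y + 3*z).
Each of these terms simplifies to sums of mixed partials that cancel in pairs. The result is 0 (by equality of mixed partials for smooth functions — Schwarz / Clairaut).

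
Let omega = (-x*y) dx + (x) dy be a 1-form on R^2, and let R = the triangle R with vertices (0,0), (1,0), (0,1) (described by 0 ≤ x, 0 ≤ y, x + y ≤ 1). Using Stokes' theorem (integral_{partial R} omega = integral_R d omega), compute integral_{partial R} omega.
integral_(partial R) omega = 2/3

Stokes: integral_partial_R omega = integral_R d omega with d omega = (∂Q/∂x - ∂P/∂y) dx ∧ dy.
  ∂Q/∂x = 1
  ∂P/∂y = -x
  integrand = ∂Q/∂x - ∂P/∂y = x + 1.
Integrating over R: integral_0^1 integral_0^{1-x} (x + 1) dy dx = 2/3.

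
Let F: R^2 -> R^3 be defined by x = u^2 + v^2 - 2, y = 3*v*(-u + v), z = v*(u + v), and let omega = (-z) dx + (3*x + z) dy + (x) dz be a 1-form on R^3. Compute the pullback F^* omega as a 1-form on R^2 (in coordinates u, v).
F^* omega = (v*(-10*u^2 - 5*u*v - 11*v^2 + 16)) du + (-8*u^3 + 17*u^2*v - 7*u*v^2 + 16*u + 24*v^3 - 40*v) dv

Using F^*(f dg) = (f ∘ F) d(g ∘ F), substitute each coordinate x_i by F_i(u, v) in f_i, and replace dx_i by d F_i = (∂F_i/∂u) du + (∂F_i/∂v) dv.
  For the x component: f_1(F) = v*(-u - v); d F_1 = (2*u) du + (2*v) dv
  For the y component: f_2(F) = 3*u^2 + u*v + 4*v^2 - 6; d F_2 = (-3*v) du + (-3*u + 6*v) dv
  For the z component: f_3(F) = u^2 + v^2 - 2; d F_3 = (v) du + (u + 2*v) dv
Combining and collecting du, dv coefficients:
  coeff of du: v*(-10*u^2 - 5*u*v - 11*v^2 + 16)
  coeff of dv: -8*u^3 + 17*u^2*v - 7*u*v^2 + 16*u + 24*v^3 - 40*v
F^* omega = (v*(-10*u^2 - 5*u*v - 11*v^2 + 16)) du + (-8*u^3 + 17*u^2*v - 7*u*v^2 + 16*u + 24*v^3 - 40*v) dv.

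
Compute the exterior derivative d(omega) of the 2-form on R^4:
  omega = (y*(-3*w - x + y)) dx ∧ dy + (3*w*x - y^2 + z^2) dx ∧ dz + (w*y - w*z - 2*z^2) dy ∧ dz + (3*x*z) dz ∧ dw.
d(omega) = (-3*y) dx ∧ dy ∧ dw + (2*y) dx ∧ dy ∧ dz + (3*x + 3*z) dx ∧ dz ∧ dw + (y - z) dy ∧ dz ∧ dw

For a 2-form omega = sum_{i<j} g_{ij} dx_i ∧ dx_j, the exterior derivative is
  d(omega) = sum_{i<j} d(g_{ij}) ∧ dx_i ∧ dx_j = sum_{i<j, k} (∂g_{ij}/∂x_k) dx_k ∧ dx_i ∧ dx_j.
Expand each term, using dx_k ∧ dx_i ∧ dx_j = sgn(permutation) dx_{(a)} ∧ dx_{(b)} ∧ dx_{(c)} with (a < b < c) sorted:
  d(y*(-3*w - x + y)) includes (∂/∂w)(y*(-3*w - x + y)) dw = (-3*y) dw, which multiplied by dx ∧ dy gives (-3*y) dx ∧ dy ∧ dw
  d(3*w*x - y^2 + z^2) includes (∂/∂y)(3*w*x - y^2 + z^2) dy = (-2*y) dy, which multiplied by dx ∧ dz gives (2*y) dx ∧ dy ∧ dz
  d(3*w*x - y^2 + z^2) includes (∂/∂w)(3*w*x - y^2 + z^2) dw = (3*x) dw, which multiplied by dx ∧ dz gives (3*x) dx ∧ dz ∧ dw
  d(w*y - w*z - 2*z^2) includes (∂/∂w)(w*y - w*z - 2*z^2) dw = (y - z) dw, which multiplied by dy ∧ dz gives (y - z) dy ∧ dz ∧ dw
  d(3*x*z) includes (∂/∂x)(3*x*z) dx = (3*z) dx, which multiplied by dz ∧ dw gives (3*z) dx ∧ dz ∧ dw
Collecting like 3-forms: d(omega) = (-3*y) dx ∧ dy ∧ dw + (2*y) dx ∧ dy ∧ dz + (3*x + 3*z) dx ∧ dz ∧ dw + (y - z) dy ∧ dz ∧ dw.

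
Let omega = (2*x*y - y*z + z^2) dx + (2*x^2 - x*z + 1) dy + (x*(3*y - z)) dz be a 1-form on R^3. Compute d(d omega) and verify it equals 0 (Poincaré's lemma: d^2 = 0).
d(d omega) = 0

Step 1: d omega = sum_{i<j} (∂f_j/∂x_i - ∂f_i/∂x_j) dx_i ∧ dx_j:
  coeff of dx ∧ dy: 2*x
  coeff of dx ∧ dz: 4*y - 3*z
  coeff of dy ∧ dz: 4*x
Step 2: Apply d again to each 2-form coefficient. The only possible 3-form in R^3 is dx ∧ dy ∧ dz, with coefficient
  ∂(coeff of dy∧dz)/∂x - ∂(coeff of dx∧dz)/∂y + ∂(coeff of dx∧dy)/∂z
  = ∂/∂x (4*x) - ∂/∂y (4*y - 3*z) + ∂/∂z (2*x).
Each of these terms simplifies to sums of mixed partials that cancel in pairs. The result is 0 (by equality of mixed partials for smooth functions — Schwarz / Clairaut).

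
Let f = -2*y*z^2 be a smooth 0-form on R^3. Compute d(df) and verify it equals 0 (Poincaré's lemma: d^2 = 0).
d(df) = 0

Step 1: df = sum_i (∂f/∂x_i) dx_i = (0) dx + (-2*z^2) dy + (-4*y*z) dz.
Step 2: Apply d again. Using the 1-form formula, the coefficient of dx ∧ dy in d(df) is ∂^2 f/∂x ∂y - ∂^2 f/∂y ∂x = (0) - (0) = 0 (equality of mixed partials for smooth f).
Similarly for dx ∧ dz and dy ∧ dz — all coefficients vanish. So d(df) = 0.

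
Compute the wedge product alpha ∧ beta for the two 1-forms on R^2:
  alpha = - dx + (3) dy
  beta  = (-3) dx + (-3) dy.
alpha ∧ beta = (12) dx ∧ dy

Distribute the wedge, using dx_i ∧ dx_j = -dx_j ∧ dx_i and dx_i ∧ dx_i = 0. For each pair (i, j) with i < j, the coefficient of dx_i ∧ dx_j in alpha ∧ beta is (alpha_i * beta_j - alpha_j * beta_i). Collecting: alpha ∧ beta = (12) dx ∧ dy.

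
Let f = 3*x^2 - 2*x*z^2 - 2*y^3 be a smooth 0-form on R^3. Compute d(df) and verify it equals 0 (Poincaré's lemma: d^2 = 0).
d(df) = 0

Step 1: df = sum_i (∂f/∂x_i) dx_i = (6*x - 2*z^2) dx + (-6*y^2) dy + (-4*x*z) dz.
Step 2: Apply d again. Using the 1-form formula, the coefficient of dx ∧ dy in d(df) is ∂^2 f/∂x ∂y - ∂^2 f/∂y ∂x = (0) - (0) = 0 (equality of mixed partials for smooth f).
Similarly for dx ∧ dz and dy ∧ dz — all coefficients vanish. So d(df) = 0.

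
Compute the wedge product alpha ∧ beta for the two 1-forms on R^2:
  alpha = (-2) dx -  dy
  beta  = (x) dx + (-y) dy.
alpha ∧ beta = (x + 2*y) dx ∧ dy

Distribute the wedge, using dx_i ∧ dx_j = -dx_j ∧ dx_i and dx_i ∧ dx_i = 0. For each pair (i, j) with i < j, the coefficient of dx_i ∧ dx_j in alpha ∧ beta is (alpha_i * beta_j - alpha_j * beta_i). Collecting: alpha ∧ beta = (x + 2*y) dx ∧ dy.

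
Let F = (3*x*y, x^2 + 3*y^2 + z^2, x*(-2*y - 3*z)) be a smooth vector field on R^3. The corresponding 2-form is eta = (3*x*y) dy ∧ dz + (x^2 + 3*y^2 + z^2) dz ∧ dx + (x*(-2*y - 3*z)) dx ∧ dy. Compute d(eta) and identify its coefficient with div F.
d(eta) = (-3*x + 9*y) dx ∧ dy ∧ dz; div F = -3*x + 9*y

For a 2-form in R^3 of the form above, applying d gives a 3-form with coefficient ∂P/∂x + ∂Q/∂y + ∂R/∂z:
  ∂P/∂x = 3*y
  ∂Q/∂y = 6*y
  ∂R/∂z = -3*x
Sum = -3*x + 9*y, which is exactly div F.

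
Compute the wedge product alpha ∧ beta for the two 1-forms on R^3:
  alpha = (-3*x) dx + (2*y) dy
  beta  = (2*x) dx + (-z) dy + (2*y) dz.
alpha ∧ beta = (x*(-4*y + 3*z)) dx ∧ dy + (-6*x*y) dx ∧ dz + (4*y^2) dy ∧ dz

Distribute the wedge, using dx_i ∧ dx_j = -dx_j ∧ dx_i and dx_i ∧ dx_i = 0. For each pair (i, j) with i < j, the coefficient of dx_i ∧ dx_j in alpha ∧ beta is (alpha_i * beta_j - alpha_j * beta_i). Collecting: alpha ∧ beta = (x*(-4*y + 3*z)) dx ∧ dy + (-6*x*y) dx ∧ dz + (4*y^2) dy ∧ dz.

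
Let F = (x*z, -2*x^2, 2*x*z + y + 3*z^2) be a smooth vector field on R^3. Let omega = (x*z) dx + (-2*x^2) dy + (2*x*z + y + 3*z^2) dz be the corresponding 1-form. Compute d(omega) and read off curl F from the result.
d(omega) = (1) dy ∧ dz + (x - 2*z) dz ∧ dx + (-4*x) dx ∧ dy; curl F = (1, x - 2*z, -4*x)

d omega = sum_{i<j} (∂f_j/∂x_i - ∂f_i/∂x_j) dx_i ∧ dx_j. Under the identification (dy ∧ dz, dz ∧ dx, dx ∧ dy) ↔ (e_x, e_y, e_z), the coefficients are exactly the components of curl F. Compute:
  ∂R/∂y - ∂Q/∂z = (1) - (0) = 1
  ∂P/∂z - ∂R/∂x = (x) - (2*z) = x - 2*z
  ∂Q/∂x - ∂P/∂y = (-4*x) - (0) = -4*x.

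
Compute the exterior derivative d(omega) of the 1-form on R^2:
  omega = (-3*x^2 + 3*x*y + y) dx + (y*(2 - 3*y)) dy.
d(omega) = (-3*x - 1) dx ∧ dy

For a 1-form omega = sum_i f_i dx_i, the exterior derivative is
  d(omega) = sum_{i < j} (∂f_j/∂x_i - ∂f_i/∂x_j) dx_i ∧ dx_j.
  coefficient of dx ∧ dy: ∂f_2/∂x - ∂f_1/∂y = ∂(y*(2 - 3*y))/∂x - ∂(-3*x^2 + 3*x*y + y)/∂y = -3*x - 1
Assembling: d(omega) = (-3*x - 1) dx ∧ dy.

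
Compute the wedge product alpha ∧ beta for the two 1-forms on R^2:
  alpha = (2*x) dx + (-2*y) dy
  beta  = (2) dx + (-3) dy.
alpha ∧ beta = (-6*x + 4*y) dx ∧ dy

Distribute the wedge, using dx_i ∧ dx_j = -dx_j ∧ dx_i and dx_i ∧ dx_i = 0. For each pair (i, j) with i < j, the coefficient of dx_i ∧ dx_j in alpha ∧ beta is (alpha_i * beta_j - alpha_j * beta_i). Collecting: alpha ∧ beta = (-6*x + 4*y) dx ∧ dy.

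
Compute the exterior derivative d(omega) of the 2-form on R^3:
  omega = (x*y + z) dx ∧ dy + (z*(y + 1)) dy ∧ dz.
d(omega) = (1) dx ∧ dy ∧ dz

For a 2-form omega = sum_{i<j} g_{ij} dx_i ∧ dx_j, the exterior derivative is
  d(omega) = sum_{i<j} d(g_{ij}) ∧ dx_i ∧ dx_j = sum_{i<j, k} (∂g_{ij}/∂x_k) dx_k ∧ dx_i ∧ dx_j.
Expand each term, using dx_k ∧ dx_i ∧ dx_j = sgn(permutation) dx_{(a)} ∧ dx_{(b)} ∧ dx_{(c)} with (a < b < c) sorted:
  d(x*y + z) includes (∂/∂z)(x*y + z) dz = (1) dz, which multiplied by dx ∧ dy gives (1) dx ∧ dy ∧ dz
Collecting like 3-forms: d(omega) = (1) dx ∧ dy ∧ dz.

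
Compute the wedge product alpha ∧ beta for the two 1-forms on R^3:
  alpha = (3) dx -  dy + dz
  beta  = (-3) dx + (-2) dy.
alpha ∧ beta = (-9) dx ∧ dy + (3) dx ∧ dz + (2) dy ∧ dz

Distribute the wedge, using dx_i ∧ dx_j = -dx_j ∧ dx_i and dx_i ∧ dx_i = 0. For each pair (i, j) with i < j, the coefficient of dx_i ∧ dx_j in alpha ∧ beta is (alpha_i * beta_j - alpha_j * beta_i). Collecting: alpha ∧ beta = (-9) dx ∧ dy + (3) dx ∧ dz + (2) dy ∧ dz.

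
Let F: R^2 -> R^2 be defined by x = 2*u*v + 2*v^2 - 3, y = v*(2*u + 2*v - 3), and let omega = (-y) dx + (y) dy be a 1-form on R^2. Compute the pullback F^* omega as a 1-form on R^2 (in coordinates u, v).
F^* omega = (3*v*(-2*u - 2*v + 3)) dv

Using F^*(f dg) = (f ∘ F) d(g ∘ F), substitute each coordinate x_i by F_i(u, v) in f_i, and replace dx_i by d F_i = (∂F_i/∂u) du + (∂F_i/∂v) dv.
  For the x component: f_1(F) = v*(-2*u - 2*v + 3); d F_1 = (2*v) du + (2*u + 4*v) dv
  For the y component: f_2(F) = v*(2*u + 2*v - 3); d F_2 = (2*v) du + (2*u + 4*v - 3) dv
Combining and collecting du, dv coefficients:
  coeff of du: 0
  coeff of dv: 3*v*(-2*u - 2*v + 3)
F^* omega = (3*v*(-2*u - 2*v + 3)) dv.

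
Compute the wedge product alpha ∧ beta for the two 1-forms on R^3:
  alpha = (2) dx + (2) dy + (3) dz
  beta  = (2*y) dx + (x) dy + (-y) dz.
alpha ∧ beta = (2*x - 4*y) dx ∧ dy + (-8*y) dx ∧ dz + (-3*x - 2*y) dy ∧ dz

Distribute the wedge, using dx_i ∧ dx_j = -dx_j ∧ dx_i and dx_i ∧ dx_i = 0. For each pair (i, j) with i < j, the coefficient of dx_i ∧ dx_j in alpha ∧ beta is (alpha_i * beta_j - alpha_j * beta_i). Collecting: alpha ∧ beta = (2*x - 4*y) dx ∧ dy + (-8*y) dx ∧ dz + (-3*x - 2*y) dy ∧ dz.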